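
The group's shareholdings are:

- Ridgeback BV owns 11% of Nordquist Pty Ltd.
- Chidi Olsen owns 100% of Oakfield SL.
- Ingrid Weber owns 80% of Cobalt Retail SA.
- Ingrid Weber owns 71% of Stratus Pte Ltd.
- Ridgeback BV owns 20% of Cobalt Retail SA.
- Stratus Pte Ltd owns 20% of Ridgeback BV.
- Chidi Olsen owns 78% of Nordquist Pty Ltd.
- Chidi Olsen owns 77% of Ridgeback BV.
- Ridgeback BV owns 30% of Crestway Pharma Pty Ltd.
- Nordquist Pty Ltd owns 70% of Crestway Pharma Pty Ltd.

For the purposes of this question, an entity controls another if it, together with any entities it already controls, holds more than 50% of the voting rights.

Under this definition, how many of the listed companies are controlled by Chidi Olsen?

Chidi holds 77% of Ridgeback, so Chidi controls Ridgeback.
Chidi and Ridgeback together hold 78% + 11% = 89% of Nordquist, so Chidi controls Nordquist.
Chidi holds 100% of Oakfield, so Chidi controls Oakfield.
Nordquist and Ridgeback together hold 70% + 30% = 100% of Crestway, so Chidi controls Crestway.
No other company's threshold is met.
Chidi controls 4 companies.

4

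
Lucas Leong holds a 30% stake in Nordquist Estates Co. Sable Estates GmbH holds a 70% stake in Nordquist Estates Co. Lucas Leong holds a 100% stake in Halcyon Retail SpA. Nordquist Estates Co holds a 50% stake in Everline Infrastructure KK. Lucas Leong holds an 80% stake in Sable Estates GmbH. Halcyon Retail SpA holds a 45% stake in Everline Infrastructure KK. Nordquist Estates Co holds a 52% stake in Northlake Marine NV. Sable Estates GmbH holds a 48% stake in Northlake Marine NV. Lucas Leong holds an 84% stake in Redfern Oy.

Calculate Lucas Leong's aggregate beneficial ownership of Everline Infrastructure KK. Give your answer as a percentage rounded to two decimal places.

88.00%

Lucas reaches Everline along 3 paths.
Via Halcyon: 100% × 45% = 45%.
Via Nordquist: 30% × 50% = 15%.
Via Sable → Nordquist: 80% × 70% × 50% = 28%.
Total: 45% + 15% + 28% = 88%.
Rounded: 88.00%.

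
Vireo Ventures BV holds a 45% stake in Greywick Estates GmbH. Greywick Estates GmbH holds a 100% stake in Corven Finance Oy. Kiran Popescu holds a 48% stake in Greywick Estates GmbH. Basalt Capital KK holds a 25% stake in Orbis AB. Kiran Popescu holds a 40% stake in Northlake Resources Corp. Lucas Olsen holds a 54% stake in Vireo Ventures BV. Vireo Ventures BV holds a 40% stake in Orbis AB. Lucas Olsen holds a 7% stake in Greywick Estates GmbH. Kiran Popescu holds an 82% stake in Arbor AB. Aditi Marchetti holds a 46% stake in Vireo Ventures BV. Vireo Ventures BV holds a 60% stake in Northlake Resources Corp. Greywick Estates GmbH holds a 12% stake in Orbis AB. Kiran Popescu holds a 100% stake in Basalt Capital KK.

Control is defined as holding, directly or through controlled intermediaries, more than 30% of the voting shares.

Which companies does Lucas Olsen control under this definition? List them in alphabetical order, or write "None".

Lucas holds 54% of Vireo, so Lucas controls Vireo.
Lucas and Vireo together hold 7% + 45% = 52% of Greywick, so Lucas controls Greywick.
Greywick and Vireo together hold 12% + 40% = 52% of Orbis, so Lucas controls Orbis.
Vireo holds 60% of Northlake, so Lucas controls Northlake.
Greywick holds 100% of Corven, so Lucas controls Corven.
No other company's threshold is met.

Corven Finance Oy, Greywick Estates GmbH, Northlake Resources Corp, Orbis AB, Vireo Ventures BV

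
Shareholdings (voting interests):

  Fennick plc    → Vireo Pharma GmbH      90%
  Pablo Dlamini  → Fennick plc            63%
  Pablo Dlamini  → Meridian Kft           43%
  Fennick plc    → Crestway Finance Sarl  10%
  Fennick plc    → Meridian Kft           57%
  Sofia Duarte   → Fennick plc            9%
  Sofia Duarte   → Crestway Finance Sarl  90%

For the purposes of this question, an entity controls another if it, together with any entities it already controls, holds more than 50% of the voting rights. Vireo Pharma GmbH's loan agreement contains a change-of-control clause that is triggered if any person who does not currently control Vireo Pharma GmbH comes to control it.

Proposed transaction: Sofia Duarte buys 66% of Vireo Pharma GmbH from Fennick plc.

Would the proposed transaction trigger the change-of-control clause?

The purchase adds only to Sofia's holdings (Fennick's stake shrinks), so Sofia is the only person who could newly come to control Vireo.
Sofia holds 90% of Crestway, so Sofia controls Crestway.
Neither Sofia nor any entity Sofia controls holds any voting interest in Vireo.
So before the transaction, Sofia does not control Vireo.
After the purchase, Sofia holds 66% of Vireo directly, and Fennick's stake falls to 24%.
Sofia holds 66% of Vireo, so Sofia controls Vireo.
Sofia did not control Vireo before and does after, so the clause is triggered.

Yes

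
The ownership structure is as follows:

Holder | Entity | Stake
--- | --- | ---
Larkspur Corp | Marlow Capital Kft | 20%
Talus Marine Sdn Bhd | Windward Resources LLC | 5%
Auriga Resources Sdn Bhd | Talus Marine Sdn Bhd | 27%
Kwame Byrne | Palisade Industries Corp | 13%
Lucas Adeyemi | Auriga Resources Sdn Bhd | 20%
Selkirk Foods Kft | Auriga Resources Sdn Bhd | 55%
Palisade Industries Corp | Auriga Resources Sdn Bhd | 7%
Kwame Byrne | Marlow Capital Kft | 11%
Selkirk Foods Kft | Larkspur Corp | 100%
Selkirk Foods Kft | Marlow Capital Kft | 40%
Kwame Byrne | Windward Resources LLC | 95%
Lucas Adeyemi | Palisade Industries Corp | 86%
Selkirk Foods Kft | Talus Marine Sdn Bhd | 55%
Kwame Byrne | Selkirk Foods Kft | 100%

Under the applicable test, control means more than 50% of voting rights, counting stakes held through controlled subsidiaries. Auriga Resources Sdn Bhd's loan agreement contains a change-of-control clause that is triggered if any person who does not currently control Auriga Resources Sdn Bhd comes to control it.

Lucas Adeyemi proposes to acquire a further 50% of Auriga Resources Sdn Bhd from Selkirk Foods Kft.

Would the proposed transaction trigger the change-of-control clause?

The purchase adds only to Lucas's holdings (Selkirk's stake shrinks), so Lucas is the only person who could newly come to control Auriga.
Lucas holds 86% of Palisade, so Lucas controls Palisade.
In Auriga, Lucas's side holds only 20% + 7% = 27%, not > 50%.
So before the transaction, Lucas does not control Auriga.
After the purchase, Lucas's direct stake in Auriga rises to 20% + 50% = 70%, and Selkirk's stake falls to 5%.
Lucas and Palisade together hold 70% + 7% = 77% of Auriga, so Lucas controls Auriga.
Lucas did not control Auriga before and does after, so the clause is triggered.

Yes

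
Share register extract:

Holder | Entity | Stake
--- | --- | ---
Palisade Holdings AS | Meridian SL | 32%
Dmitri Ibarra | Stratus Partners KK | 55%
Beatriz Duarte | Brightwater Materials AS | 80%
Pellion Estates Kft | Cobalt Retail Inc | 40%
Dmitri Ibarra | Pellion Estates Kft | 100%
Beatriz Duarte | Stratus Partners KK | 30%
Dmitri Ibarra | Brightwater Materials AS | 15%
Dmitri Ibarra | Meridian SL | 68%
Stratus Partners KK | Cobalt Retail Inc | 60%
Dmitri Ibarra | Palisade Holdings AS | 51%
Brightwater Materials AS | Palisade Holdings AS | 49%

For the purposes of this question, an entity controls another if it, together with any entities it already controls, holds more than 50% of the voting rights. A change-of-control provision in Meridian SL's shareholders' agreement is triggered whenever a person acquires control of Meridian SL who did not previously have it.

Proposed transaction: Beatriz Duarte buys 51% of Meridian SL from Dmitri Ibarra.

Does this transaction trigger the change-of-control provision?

Yes

The purchase adds only to Beatriz's holdings (Dmitri's stake shrinks), so Beatriz is the only person who could newly come to control Meridian.
Beatriz holds 80% of Brightwater, so Beatriz controls Brightwater.
Neither Beatriz nor any entity Beatriz controls holds any voting interest in Meridian.
So before the transaction, Beatriz does not control Meridian.
After the purchase, Beatriz holds 51% of Meridian directly, and Dmitri's stake falls to 17%.
Beatriz holds 51% of Meridian, so Beatriz controls Meridian.
Beatriz did not control Meridian before and does after, so the clause is triggered.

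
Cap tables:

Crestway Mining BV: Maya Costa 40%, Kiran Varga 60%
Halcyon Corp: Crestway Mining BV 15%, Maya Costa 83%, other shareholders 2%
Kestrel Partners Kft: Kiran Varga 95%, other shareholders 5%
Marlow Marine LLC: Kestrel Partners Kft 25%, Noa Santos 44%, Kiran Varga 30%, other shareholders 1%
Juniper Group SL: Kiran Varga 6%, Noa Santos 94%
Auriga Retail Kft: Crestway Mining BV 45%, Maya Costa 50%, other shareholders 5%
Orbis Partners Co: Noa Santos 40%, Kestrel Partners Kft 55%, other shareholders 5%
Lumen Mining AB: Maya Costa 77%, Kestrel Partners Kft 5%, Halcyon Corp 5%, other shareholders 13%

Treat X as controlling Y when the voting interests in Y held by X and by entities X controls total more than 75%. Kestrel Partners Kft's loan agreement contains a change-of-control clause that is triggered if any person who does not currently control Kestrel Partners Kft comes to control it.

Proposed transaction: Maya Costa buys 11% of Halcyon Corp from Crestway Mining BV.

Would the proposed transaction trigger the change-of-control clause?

No

The purchase adds only to Maya's holdings (Crestway's stake shrinks), so Maya is the only person who could newly come to control Kestrel.
Maya holds 83% of Halcyon, so Maya controls Halcyon.
Maya and Halcyon together hold 77% + 5% = 82% of Lumen, so Maya controls Lumen.
Neither Maya nor any entity Maya controls holds any voting interest in Kestrel.
So before the transaction, Maya does not control Kestrel.
After the purchase, Maya's direct stake in Halcyon rises to 83% + 11% = 94%, and Crestway's stake falls to 4%.
Maya holds 94% of Halcyon, so Maya controls Halcyon.
After the transaction, neither Maya nor any entity Maya controls holds a voting interest in Kestrel, so Maya still does not control it.
No new person acquires control, so the clause is not triggered.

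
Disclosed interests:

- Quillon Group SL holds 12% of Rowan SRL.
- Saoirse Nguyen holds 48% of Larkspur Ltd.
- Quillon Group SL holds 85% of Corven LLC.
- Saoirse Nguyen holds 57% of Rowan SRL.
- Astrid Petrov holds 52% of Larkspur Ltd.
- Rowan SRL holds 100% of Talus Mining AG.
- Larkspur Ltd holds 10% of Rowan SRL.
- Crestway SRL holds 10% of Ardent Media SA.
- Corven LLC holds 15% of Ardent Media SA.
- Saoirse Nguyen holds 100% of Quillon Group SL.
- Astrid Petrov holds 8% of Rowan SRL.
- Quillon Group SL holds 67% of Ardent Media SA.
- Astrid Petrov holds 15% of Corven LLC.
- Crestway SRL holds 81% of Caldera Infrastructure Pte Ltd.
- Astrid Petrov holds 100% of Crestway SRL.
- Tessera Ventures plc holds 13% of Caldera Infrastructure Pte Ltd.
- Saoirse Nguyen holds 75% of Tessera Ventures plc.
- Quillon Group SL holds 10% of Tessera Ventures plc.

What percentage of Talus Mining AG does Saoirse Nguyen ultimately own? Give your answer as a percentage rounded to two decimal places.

Saoirse reaches Talus along 3 paths.
Via Larkspur → Rowan: 48% × 10% × 100% = 4.8%.
Via Rowan: 57% × 100% = 57%.
Via Quillon → Rowan: 100% × 12% × 100% = 12%.
Total: 4.8% + 57% + 12% = 73.8%.
Rounded: 73.80%.

73.80%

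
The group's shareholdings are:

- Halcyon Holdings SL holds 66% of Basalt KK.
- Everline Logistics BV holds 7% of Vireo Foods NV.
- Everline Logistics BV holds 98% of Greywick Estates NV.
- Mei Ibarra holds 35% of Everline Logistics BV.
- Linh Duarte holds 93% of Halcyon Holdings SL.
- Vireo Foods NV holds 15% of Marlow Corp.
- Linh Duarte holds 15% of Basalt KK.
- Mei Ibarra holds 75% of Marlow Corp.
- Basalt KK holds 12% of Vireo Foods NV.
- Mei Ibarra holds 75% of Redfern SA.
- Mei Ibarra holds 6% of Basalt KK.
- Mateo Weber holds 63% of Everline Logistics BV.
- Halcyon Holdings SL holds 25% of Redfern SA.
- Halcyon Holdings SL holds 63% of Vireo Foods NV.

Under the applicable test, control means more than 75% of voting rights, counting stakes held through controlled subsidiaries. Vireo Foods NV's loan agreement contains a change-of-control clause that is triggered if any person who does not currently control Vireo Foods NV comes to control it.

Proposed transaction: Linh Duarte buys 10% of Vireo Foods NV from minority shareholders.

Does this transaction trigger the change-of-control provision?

The purchase changes only Linh's holdings, so Linh is the only person who could newly come to control Vireo.
Linh holds 93% of Halcyon, so Linh controls Halcyon.
Linh and Halcyon together hold 15% + 66% = 81% of Basalt, so Linh controls Basalt.
In Vireo, Linh's side holds only 12% + 63% = 75%, not > 75%.
So before the transaction, Linh does not control Vireo.
After the purchase, Linh holds 10% of Vireo directly.
Basalt and Halcyon and Linh together hold 12% + 63% + 10% = 85% of Vireo, so Linh controls Vireo.
Linh did not control Vireo before and does after, so the clause is triggered.

Yes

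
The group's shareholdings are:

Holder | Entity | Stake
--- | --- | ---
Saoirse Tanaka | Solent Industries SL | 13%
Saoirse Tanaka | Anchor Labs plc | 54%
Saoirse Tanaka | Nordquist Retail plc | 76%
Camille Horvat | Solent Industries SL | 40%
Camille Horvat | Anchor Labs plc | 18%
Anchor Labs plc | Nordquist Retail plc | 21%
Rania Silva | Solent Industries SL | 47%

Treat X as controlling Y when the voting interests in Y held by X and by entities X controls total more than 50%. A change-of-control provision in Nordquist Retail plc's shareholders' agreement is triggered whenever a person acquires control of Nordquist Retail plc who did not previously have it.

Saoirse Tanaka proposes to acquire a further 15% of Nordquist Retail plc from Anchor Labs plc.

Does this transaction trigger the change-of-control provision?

No

The purchase adds only to Saoirse's holdings (Anchor's stake shrinks), so Saoirse is the only person who could newly come to control Nordquist.
Saoirse holds 54% of Anchor, so Saoirse controls Anchor.
Saoirse and Anchor together hold 76% + 21% = 97% of Nordquist, so Saoirse controls Nordquist.
So Saoirse already controls Nordquist before the transaction.
After the purchase, Saoirse's direct stake in Nordquist rises to 76% + 15% = 91%, and Anchor's stake falls to 6%.
Saoirse controlled Nordquist already, so this is not a new person acquiring control; every other person's position is unchanged or reduced.
No new person acquires control, so the clause is not triggered.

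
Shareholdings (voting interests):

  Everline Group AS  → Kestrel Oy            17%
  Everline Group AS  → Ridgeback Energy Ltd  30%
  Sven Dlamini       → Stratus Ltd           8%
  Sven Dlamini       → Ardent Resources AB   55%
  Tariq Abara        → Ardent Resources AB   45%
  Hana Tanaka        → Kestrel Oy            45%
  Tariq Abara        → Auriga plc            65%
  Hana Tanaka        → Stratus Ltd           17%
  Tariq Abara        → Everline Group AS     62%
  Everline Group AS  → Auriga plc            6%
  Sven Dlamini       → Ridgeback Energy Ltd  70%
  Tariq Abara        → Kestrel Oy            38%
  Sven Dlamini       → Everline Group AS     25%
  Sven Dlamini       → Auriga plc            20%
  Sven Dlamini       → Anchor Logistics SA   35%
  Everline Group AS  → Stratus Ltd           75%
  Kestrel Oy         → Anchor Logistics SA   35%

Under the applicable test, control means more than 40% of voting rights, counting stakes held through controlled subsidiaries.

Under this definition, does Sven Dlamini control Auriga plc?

Sven holds 55% of Ardent, so Sven controls Ardent.
Sven holds 70% of Ridgeback, so Sven controls Ridgeback.
In Auriga, Sven's side holds only 20%, not > 40%.
So Sven does not control Auriga.

No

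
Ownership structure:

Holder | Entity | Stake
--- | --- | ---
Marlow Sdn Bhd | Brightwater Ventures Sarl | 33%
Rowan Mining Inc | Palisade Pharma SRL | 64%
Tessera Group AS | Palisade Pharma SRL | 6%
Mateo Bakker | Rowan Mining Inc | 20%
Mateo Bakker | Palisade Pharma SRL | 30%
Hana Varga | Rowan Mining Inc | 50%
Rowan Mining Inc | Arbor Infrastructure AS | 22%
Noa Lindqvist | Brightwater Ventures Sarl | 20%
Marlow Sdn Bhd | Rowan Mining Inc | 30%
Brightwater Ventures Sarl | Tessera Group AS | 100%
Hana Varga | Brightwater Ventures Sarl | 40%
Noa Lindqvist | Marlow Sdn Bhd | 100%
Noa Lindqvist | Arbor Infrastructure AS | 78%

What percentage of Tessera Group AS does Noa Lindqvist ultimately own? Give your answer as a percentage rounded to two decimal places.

Noa reaches Tessera along 2 paths.
Via Marlow → Brightwater: 100% × 33% × 100% = 33%.
Via Brightwater: 20% × 100% = 20%.
Total: 33% + 20% = 53%.
Rounded: 53.00%.

53.00%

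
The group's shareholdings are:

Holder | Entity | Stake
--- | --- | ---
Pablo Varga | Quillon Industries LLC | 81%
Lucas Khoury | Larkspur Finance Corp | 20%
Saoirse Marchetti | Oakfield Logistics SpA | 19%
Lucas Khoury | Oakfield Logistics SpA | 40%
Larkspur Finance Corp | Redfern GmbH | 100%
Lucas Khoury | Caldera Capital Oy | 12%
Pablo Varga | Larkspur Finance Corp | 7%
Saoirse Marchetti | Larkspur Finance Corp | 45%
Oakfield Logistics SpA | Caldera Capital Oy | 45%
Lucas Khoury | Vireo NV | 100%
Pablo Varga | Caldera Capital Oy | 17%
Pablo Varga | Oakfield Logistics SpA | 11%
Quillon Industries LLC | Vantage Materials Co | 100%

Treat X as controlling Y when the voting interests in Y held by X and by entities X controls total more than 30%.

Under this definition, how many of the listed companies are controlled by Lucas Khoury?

3

Lucas holds 40% of Oakfield, so Lucas controls Oakfield.
Lucas and Oakfield together hold 12% + 45% = 57% of Caldera, so Lucas controls Caldera.
Lucas holds 100% of Vireo, so Lucas controls Vireo.
No other company's threshold is met.
Lucas controls 3 companies.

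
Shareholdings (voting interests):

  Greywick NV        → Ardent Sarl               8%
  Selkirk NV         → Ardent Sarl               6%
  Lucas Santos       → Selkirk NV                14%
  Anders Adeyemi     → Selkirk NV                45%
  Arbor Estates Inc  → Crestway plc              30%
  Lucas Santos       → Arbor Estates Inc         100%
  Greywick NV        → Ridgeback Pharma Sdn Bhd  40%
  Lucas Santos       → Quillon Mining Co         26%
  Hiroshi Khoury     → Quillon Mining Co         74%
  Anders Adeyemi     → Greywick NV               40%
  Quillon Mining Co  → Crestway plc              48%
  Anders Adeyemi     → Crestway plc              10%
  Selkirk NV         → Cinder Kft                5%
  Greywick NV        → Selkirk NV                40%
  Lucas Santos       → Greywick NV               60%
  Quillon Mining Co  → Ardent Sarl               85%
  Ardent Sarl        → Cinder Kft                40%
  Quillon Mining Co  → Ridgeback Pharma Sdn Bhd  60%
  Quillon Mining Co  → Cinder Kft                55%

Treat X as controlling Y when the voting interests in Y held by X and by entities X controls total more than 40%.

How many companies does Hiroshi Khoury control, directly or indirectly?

Hiroshi holds 74% of Quillon, so Hiroshi controls Quillon.
Quillon holds 48% of Crestway, so Hiroshi controls Crestway.
Quillon holds 85% of Ardent, so Hiroshi controls Ardent.
Quillon holds 60% of Ridgeback, so Hiroshi controls Ridgeback.
Quillon and Ardent together hold 55% + 40% = 95% of Cinder, so Hiroshi controls Cinder.
No other company's threshold is met.
Hiroshi controls 5 companies.

5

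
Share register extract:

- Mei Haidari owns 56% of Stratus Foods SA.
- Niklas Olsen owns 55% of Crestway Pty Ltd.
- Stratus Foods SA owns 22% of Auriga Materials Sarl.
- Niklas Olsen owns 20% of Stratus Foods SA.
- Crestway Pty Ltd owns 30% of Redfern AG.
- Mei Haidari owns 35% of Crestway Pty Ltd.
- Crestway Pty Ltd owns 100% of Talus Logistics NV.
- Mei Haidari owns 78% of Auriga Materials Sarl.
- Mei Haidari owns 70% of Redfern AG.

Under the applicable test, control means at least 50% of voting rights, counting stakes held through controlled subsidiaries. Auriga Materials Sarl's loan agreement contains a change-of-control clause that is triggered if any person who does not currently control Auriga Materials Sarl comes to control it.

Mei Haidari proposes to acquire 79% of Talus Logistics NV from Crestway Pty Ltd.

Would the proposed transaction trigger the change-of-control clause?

The purchase adds only to Mei's holdings (Crestway's stake shrinks), so Mei is the only person who could newly come to control Auriga.
Mei holds 56% of Stratus, so Mei controls Stratus.
Stratus and Mei together hold 22% + 78% = 100% of Auriga, so Mei controls Auriga.
So Mei already controls Auriga before the transaction.
After the purchase, Mei holds 79% of Talus directly, and Crestway's stake falls to 21%.
Mei controlled Auriga already, so this is not a new person acquiring control; every other person's position is unchanged or reduced.
No new person acquires control, so the clause is not triggered.

No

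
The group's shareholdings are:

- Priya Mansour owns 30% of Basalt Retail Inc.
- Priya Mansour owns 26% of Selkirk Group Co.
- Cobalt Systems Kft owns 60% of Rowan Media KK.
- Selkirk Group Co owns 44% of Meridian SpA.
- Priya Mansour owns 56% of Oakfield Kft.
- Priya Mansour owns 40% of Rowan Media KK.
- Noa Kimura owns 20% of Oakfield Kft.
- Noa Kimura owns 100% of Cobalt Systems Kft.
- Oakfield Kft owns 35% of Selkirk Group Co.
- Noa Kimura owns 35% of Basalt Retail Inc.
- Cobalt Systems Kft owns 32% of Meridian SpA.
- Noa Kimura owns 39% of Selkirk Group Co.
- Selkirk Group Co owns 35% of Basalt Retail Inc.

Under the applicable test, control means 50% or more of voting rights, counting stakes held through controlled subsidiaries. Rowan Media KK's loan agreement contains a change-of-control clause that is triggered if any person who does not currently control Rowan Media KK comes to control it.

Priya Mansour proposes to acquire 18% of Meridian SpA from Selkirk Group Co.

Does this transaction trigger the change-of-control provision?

No

The purchase adds only to Priya's holdings (Selkirk's stake shrinks), so Priya is the only person who could newly come to control Rowan.
Priya holds 56% of Oakfield, so Priya controls Oakfield.
Oakfield and Priya together hold 35% + 26% = 61% of Selkirk, so Priya controls Selkirk.
Priya and Selkirk together hold 30% + 35% = 65% of Basalt, so Priya controls Basalt.
In Rowan, Priya's side holds only 40%, not ≥ 50%.
So before the transaction, Priya does not control Rowan.
After the purchase, Priya holds 18% of Meridian directly, and Selkirk's stake falls to 26%.
Priya's side now holds 26% + 18% = 44% of Meridian, not ≥ 50%, so Priya still does not control Meridian.
After the transaction, Priya's side holds 40% of Rowan, not ≥ 50%, so Priya still does not control Rowan.
No new person acquires control, so the clause is not triggered.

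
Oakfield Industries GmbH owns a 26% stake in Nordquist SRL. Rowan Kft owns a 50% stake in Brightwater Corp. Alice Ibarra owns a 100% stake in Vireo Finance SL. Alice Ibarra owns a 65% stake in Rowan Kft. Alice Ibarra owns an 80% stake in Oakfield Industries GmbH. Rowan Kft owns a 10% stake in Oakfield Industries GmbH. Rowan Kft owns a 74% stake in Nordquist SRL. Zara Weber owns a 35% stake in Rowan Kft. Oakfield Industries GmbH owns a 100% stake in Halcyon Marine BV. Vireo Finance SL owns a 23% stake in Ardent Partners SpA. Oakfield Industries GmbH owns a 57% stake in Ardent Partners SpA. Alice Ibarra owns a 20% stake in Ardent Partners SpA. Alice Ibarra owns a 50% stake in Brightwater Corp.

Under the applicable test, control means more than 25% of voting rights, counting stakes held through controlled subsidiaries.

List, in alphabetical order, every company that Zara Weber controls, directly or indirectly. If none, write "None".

Brightwater Corp, Nordquist SRL, Rowan Kft

Zara holds 35% of Rowan, so Zara controls Rowan.
Rowan holds 74% of Nordquist, so Zara controls Nordquist.
Rowan holds 50% of Brightwater, so Zara controls Brightwater.
No other company's threshold is met.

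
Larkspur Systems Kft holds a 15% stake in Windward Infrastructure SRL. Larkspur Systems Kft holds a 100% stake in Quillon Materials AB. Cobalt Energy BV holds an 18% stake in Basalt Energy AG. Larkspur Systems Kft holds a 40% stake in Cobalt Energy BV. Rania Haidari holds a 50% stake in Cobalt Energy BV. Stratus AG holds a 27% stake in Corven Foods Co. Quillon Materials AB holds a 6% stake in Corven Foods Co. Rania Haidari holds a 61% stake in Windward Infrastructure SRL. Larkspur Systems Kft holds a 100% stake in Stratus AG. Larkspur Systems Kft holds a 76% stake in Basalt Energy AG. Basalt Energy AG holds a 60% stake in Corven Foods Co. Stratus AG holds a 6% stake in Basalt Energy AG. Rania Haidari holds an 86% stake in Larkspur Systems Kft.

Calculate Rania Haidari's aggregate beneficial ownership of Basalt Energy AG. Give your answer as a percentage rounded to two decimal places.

85.71%

Rania reaches Basalt along 4 paths.
Via Larkspur → Cobalt: 86% × 40% × 18% = 6.192%.
Via Cobalt: 50% × 18% = 9%.
Via Larkspur: 86% × 76% = 65.36%.
Via Larkspur → Stratus: 86% × 100% × 6% = 5.16%.
Total: 6.192% + 9% + 65.36% + 5.16% = 85.712%.
Rounded: 85.71%.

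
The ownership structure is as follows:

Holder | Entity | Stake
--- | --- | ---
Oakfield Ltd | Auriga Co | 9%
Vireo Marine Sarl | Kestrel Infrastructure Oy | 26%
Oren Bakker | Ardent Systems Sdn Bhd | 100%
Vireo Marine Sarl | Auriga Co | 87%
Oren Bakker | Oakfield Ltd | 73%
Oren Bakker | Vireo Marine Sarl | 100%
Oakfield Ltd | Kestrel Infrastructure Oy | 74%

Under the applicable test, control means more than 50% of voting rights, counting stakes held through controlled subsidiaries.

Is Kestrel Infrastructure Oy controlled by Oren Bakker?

Oren holds 73% of Oakfield, so Oren controls Oakfield.
Oren holds 100% of Vireo, so Oren controls Vireo.
Vireo and Oakfield together hold 26% + 74% = 100% of Kestrel, so Oren controls Kestrel.

Yes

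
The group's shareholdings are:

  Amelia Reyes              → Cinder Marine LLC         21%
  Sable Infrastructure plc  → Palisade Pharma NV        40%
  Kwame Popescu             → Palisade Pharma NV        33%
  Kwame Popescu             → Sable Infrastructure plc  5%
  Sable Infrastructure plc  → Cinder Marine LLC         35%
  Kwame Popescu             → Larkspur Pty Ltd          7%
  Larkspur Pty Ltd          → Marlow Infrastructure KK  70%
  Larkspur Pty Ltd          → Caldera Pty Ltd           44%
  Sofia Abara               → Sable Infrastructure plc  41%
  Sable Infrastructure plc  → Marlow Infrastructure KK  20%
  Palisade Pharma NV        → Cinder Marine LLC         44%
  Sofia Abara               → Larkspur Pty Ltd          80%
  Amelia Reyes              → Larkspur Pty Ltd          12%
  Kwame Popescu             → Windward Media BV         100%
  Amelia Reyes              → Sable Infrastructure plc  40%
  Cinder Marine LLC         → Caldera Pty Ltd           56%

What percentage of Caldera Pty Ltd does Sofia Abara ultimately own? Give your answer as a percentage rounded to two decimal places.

47.28%

Sofia reaches Caldera along 3 paths.
Via Sable → Palisade → Cinder: 41% × 40% × 44% × 56% = 4.04096%.
Via Sable → Cinder: 41% × 35% × 56% = 8.036%.
Via Larkspur: 80% × 44% = 35.2%.
Total: 4.04096% + 8.036% + 35.2% = 47.27696%.
Rounded: 47.28%.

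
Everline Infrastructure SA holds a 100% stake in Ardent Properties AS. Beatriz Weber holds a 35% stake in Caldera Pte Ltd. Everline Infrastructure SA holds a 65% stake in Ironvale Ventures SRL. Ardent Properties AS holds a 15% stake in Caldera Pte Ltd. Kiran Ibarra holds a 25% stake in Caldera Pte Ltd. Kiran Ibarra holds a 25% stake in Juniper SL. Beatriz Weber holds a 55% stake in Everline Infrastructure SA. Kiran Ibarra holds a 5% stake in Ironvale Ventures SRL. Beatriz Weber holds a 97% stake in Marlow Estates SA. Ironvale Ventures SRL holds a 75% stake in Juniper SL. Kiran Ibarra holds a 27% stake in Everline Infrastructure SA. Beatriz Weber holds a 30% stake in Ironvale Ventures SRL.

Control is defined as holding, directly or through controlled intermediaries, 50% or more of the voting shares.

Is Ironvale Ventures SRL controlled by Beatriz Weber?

Yes

Beatriz holds 55% of Everline, so Beatriz controls Everline.
Everline and Beatriz together hold 65% + 30% = 95% of Ironvale, so Beatriz controls Ironvale.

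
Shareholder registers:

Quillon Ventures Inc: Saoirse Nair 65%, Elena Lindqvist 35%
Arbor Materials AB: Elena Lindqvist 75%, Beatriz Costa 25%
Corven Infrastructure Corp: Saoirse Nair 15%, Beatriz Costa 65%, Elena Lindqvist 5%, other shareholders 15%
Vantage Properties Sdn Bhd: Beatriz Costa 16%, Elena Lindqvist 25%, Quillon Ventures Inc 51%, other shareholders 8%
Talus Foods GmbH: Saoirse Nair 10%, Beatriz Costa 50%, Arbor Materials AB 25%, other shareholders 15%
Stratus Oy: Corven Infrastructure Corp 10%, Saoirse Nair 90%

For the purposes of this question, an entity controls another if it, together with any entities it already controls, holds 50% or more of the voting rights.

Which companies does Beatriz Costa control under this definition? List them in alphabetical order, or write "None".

Beatriz holds 65% of Corven, so Beatriz controls Corven.
Beatriz holds 50% of Talus, so Beatriz controls Talus.
No other company's threshold is met.

Corven Infrastructure Corp, Talus Foods GmbH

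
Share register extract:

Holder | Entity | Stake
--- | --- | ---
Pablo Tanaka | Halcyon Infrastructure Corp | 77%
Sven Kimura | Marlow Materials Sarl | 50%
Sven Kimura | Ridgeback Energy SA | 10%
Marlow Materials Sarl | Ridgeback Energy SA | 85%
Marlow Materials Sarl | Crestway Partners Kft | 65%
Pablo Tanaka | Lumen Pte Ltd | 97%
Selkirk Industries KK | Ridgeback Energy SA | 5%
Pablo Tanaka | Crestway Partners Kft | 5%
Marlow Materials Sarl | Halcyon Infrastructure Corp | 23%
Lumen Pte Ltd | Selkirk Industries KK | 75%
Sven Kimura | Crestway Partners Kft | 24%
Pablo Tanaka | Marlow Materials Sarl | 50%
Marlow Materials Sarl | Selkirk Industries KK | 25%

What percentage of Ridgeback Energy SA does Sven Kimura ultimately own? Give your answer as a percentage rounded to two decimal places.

53.13%

Sven reaches Ridgeback along 3 paths.
Via Marlow → Selkirk: 50% × 25% × 5% = 0.625%.
Via Marlow: 50% × 85% = 42.5%.
Direct stake: 10% = 10%.
Total: 0.625% + 42.5% + 10% = 53.125%.
Rounded: 53.13%.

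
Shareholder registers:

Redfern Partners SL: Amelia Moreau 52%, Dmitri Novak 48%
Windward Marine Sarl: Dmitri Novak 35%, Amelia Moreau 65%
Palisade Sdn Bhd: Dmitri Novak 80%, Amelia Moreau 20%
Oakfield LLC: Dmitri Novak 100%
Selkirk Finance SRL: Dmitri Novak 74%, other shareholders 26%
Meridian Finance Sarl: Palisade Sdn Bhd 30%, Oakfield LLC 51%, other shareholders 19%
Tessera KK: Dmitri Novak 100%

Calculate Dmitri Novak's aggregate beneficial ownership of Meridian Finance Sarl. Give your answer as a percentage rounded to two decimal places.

75.00%

Dmitri reaches Meridian along 2 paths.
Via Palisade: 80% × 30% = 24%.
Via Oakfield: 100% × 51% = 51%.
Total: 24% + 51% = 75%.
Rounded: 75.00%.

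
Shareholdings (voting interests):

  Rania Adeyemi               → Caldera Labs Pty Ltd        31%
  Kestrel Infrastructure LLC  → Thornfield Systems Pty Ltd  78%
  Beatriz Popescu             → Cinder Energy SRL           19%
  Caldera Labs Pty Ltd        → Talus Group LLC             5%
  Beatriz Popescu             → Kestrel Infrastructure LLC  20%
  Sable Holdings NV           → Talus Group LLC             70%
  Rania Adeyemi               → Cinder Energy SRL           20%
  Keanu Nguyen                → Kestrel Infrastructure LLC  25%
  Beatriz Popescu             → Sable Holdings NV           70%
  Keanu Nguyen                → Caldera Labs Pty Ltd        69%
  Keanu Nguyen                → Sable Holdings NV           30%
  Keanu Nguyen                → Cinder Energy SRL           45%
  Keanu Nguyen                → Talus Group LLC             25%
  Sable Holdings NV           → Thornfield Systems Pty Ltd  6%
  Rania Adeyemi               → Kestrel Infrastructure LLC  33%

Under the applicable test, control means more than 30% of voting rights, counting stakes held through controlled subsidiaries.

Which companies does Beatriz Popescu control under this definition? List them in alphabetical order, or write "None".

Beatriz holds 70% of Sable, so Beatriz controls Sable.
Sable holds 70% of Talus, so Beatriz controls Talus.
No other company's threshold is met.

Sable Holdings NV, Talus Group LLC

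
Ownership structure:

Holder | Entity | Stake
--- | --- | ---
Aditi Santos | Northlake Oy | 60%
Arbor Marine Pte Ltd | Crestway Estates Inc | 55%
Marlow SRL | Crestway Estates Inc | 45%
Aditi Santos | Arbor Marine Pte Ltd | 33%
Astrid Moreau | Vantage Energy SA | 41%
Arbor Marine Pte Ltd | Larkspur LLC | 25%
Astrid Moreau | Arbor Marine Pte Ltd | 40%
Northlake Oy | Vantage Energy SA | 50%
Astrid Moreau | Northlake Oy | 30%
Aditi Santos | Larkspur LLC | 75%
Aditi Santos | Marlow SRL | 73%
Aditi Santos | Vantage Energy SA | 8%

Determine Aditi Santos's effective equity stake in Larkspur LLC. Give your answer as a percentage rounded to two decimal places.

83.25%

Aditi reaches Larkspur along 2 paths.
Direct stake: 75% = 75%.
Via Arbor: 33% × 25% = 8.25%.
Total: 75% + 8.25% = 83.25%.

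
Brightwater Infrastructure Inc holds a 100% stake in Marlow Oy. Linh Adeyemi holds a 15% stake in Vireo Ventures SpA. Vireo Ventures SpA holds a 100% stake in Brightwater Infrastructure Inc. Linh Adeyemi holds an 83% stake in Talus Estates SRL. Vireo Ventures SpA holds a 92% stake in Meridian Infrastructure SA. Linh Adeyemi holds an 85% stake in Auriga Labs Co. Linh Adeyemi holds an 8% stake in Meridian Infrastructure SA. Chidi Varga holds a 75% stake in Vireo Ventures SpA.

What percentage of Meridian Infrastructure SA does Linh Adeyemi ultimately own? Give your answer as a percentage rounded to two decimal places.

Linh reaches Meridian along 2 paths.
Direct stake: 8% = 8%.
Via Vireo: 15% × 92% = 13.8%.
Total: 8% + 13.8% = 21.8%.
Rounded: 21.80%.

21.80%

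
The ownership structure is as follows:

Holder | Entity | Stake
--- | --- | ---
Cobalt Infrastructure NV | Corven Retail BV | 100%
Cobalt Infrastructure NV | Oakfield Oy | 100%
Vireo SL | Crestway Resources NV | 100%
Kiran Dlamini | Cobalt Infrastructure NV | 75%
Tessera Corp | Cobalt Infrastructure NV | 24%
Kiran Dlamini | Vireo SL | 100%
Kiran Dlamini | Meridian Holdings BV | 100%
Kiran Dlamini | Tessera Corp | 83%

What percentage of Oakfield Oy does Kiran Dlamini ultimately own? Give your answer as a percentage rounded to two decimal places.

Kiran reaches Oakfield along 2 paths.
Via Tessera → Cobalt: 83% × 24% × 100% = 19.92%.
Via Cobalt: 75% × 100% = 75%.
Total: 19.92% + 75% = 94.92%.

94.92%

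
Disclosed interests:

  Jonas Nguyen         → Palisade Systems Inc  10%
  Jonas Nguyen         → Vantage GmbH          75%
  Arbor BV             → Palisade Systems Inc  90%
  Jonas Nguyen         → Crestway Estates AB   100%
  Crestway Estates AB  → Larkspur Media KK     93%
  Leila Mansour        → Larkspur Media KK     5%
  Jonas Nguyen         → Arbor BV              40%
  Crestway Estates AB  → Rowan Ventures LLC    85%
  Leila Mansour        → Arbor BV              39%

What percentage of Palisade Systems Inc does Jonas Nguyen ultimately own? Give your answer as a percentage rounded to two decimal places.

46.00%

Jonas reaches Palisade along 2 paths.
Direct stake: 10% = 10%.
Via Arbor: 40% × 90% = 36%.
Total: 10% + 36% = 46%.
Rounded: 46.00%.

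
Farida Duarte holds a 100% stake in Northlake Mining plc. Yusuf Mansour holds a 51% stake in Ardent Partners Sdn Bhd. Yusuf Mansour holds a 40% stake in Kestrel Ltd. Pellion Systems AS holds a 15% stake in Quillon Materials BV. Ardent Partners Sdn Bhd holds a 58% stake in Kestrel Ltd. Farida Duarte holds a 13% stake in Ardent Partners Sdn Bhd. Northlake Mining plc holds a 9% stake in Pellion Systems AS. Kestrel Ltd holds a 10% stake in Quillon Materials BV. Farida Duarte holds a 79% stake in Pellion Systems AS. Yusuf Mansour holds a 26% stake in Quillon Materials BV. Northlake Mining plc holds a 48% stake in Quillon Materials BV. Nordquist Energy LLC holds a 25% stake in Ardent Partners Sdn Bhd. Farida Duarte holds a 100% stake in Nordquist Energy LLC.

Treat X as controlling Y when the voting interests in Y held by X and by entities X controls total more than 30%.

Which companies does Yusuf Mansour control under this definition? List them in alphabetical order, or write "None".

Ardent Partners Sdn Bhd, Kestrel Ltd, Quillon Materials BV

Yusuf holds 51% of Ardent, so Yusuf controls Ardent.
Yusuf and Ardent together hold 40% + 58% = 98% of Kestrel, so Yusuf controls Kestrel.
Kestrel and Yusuf together hold 10% + 26% = 36% of Quillon, so Yusuf controls Quillon.
No other company's threshold is met.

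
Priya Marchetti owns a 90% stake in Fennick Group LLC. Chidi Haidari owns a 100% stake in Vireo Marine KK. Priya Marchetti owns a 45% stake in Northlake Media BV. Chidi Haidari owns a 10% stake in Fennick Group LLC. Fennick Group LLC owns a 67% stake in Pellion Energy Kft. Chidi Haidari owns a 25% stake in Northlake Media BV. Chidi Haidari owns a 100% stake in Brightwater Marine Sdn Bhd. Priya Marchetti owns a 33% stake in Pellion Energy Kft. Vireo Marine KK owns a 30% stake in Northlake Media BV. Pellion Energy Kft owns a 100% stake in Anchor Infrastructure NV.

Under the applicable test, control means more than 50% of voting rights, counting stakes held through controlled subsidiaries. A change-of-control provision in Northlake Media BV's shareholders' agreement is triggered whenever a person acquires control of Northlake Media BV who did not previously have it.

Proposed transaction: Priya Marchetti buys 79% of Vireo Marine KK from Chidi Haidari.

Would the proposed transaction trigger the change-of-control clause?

Yes

The purchase adds only to Priya's holdings (Chidi's stake shrinks), so Priya is the only person who could newly come to control Northlake.
Priya holds 90% of Fennick, so Priya controls Fennick.
Fennick and Priya together hold 67% + 33% = 100% of Pellion, so Priya controls Pellion.
Pellion holds 100% of Anchor, so Priya controls Anchor.
In Northlake, Priya's side holds only 45%, not > 50%.
So before the transaction, Priya does not control Northlake.
After the purchase, Priya holds 79% of Vireo directly, and Chidi's stake falls to 21%.
Priya holds 79% of Vireo, so Priya controls Vireo.
Priya and Vireo together hold 45% + 30% = 75% of Northlake, so Priya controls Northlake.
Priya did not control Northlake before and does after, so the clause is triggered.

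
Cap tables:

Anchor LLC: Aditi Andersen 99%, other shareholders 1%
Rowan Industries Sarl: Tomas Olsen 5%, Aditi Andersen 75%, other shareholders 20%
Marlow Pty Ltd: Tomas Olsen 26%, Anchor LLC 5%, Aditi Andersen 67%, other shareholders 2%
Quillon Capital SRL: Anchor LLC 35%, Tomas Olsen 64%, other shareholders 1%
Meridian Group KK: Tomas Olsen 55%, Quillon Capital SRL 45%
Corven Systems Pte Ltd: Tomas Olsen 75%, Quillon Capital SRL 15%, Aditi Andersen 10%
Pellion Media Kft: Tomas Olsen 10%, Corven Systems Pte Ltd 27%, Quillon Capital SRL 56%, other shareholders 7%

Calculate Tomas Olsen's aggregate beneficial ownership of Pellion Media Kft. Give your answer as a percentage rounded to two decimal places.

68.68%

Tomas reaches Pellion along 4 paths.
Direct stake: 10% = 10%.
Via Corven: 75% × 27% = 20.25%.
Via Quillon → Corven: 64% × 15% × 27% = 2.592%.
Via Quillon: 64% × 56% = 35.84%.
Total: 10% + 20.25% + 2.592% + 35.84% = 68.682%.
Rounded: 68.68%.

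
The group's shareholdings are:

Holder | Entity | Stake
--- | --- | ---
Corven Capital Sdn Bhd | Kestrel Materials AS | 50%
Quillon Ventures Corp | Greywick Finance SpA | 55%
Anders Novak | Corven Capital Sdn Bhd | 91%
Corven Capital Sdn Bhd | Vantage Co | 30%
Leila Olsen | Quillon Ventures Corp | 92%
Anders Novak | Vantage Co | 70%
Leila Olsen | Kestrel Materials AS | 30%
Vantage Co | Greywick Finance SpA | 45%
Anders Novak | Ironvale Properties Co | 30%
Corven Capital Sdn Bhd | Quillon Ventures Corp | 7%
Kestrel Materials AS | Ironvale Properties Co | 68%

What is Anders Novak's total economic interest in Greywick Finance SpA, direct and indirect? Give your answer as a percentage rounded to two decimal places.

47.29%

Anders reaches Greywick along 3 paths.
Via Corven → Vantage: 91% × 30% × 45% = 12.285%.
Via Vantage: 70% × 45% = 31.5%.
Via Corven → Quillon: 91% × 7% × 55% = 3.5035%.
Total: 12.285% + 31.5% + 3.5035% = 47.2885%.
Rounded: 47.29%.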